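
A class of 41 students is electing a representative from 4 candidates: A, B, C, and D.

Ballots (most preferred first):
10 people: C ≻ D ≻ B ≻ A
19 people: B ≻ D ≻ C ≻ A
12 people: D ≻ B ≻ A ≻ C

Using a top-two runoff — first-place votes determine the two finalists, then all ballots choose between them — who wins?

D

Round 1 first-place votes: A 0, B 19, C 10, D 12. B and D advance.
Runoff: B is ranked above D on 19 ballots, D above B on 22.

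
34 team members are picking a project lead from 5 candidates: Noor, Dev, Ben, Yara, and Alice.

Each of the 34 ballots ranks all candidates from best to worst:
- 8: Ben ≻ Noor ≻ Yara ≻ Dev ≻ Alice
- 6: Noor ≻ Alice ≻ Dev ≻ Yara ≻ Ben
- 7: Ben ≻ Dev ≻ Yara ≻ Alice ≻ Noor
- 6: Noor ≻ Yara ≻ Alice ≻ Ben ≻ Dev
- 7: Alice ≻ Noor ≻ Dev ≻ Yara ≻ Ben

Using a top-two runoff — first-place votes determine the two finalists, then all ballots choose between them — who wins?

Round 1 first-place votes: Noor 12, Dev 0, Ben 15, Yara 0, Alice 7. Ben and Noor advance.
Runoff: Ben is ranked above Noor on 15 ballots, Noor above Ben on 19.

Noor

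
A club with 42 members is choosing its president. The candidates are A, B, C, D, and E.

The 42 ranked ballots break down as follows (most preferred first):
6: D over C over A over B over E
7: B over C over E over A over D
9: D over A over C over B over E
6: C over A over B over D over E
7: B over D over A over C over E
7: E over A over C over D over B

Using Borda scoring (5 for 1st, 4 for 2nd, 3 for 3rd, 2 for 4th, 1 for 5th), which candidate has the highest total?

C

A: 6×3 + 7×2 + 9×4 + 6×4 + 7×3 + 7×4 = 141
B: 6×2 + 7×5 + 9×2 + 6×3 + 7×5 + 7×1 = 125
C: 6×4 + 7×4 + 9×3 + 6×5 + 7×2 + 7×3 = 144
D: 6×5 + 7×1 + 9×5 + 6×2 + 7×4 + 7×2 = 136
E: 6×1 + 7×3 + 9×1 + 6×1 + 7×1 + 7×5 = 84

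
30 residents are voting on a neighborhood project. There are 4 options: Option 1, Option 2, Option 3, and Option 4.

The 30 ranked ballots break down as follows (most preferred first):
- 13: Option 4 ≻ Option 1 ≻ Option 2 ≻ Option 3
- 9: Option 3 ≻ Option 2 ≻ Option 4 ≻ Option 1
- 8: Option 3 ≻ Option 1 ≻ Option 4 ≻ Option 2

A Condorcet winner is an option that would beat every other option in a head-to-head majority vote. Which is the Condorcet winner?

Option 3 vs Option 1: 17–13
Option 3 vs Option 2: 17–13
Option 3 vs Option 4: 17–13
Option 3 beats every other option.

Option 3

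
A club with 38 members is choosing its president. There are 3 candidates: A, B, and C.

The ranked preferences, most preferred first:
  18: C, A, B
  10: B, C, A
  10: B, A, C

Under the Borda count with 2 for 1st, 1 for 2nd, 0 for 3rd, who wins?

C

A: 18×1 + 10×0 + 10×1 = 28
B: 18×0 + 10×2 + 10×2 = 40
C: 18×2 + 10×1 + 10×0 = 46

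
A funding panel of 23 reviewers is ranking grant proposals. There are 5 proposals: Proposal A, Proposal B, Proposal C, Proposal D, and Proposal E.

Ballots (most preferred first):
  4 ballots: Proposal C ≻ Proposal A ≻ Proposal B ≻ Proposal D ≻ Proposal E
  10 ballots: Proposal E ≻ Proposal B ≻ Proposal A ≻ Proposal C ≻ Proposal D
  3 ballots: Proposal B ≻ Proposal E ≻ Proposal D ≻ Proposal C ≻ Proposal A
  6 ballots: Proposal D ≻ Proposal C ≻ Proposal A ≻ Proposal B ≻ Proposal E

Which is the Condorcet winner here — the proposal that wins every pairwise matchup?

Proposal B vs Proposal A: 13–10
Proposal B vs Proposal C: 13–10
Proposal B vs Proposal D: 17–6
Proposal B vs Proposal E: 13–10
Proposal B beats every other proposal.

Proposal B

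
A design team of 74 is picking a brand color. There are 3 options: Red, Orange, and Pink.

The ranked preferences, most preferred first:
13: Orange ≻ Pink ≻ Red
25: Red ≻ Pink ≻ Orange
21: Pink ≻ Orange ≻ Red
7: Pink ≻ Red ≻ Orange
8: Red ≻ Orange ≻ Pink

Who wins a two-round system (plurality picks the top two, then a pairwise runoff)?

Round 1 first-place votes: Red 33, Orange 13, Pink 28. Red and Pink advance.
Runoff: Red is ranked above Pink on 33 ballots, Pink above Red on 41.

Pink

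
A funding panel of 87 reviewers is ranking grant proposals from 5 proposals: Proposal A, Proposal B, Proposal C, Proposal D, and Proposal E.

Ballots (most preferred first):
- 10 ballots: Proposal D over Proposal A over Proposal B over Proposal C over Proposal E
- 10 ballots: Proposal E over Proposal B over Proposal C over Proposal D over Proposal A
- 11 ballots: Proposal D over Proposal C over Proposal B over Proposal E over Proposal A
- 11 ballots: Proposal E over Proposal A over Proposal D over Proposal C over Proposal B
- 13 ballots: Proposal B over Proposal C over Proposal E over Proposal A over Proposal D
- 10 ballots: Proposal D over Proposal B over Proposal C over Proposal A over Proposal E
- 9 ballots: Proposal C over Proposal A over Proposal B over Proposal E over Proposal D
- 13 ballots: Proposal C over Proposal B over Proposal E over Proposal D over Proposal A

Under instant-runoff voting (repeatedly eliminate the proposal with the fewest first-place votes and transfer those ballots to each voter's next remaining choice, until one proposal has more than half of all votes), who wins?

Proposal C

Round 1: Proposal A 0, Proposal B 13, Proposal C 22, Proposal D 31, Proposal E 21. Proposal A eliminated.
Round 2: Proposal B 13, Proposal C 22, Proposal D 31, Proposal E 21. Proposal B eliminated.
Round 3: Proposal C 35, Proposal D 31, Proposal E 21. Proposal E eliminated.
Round 4: Proposal C 45, Proposal D 42. Proposal C has a majority (≥44).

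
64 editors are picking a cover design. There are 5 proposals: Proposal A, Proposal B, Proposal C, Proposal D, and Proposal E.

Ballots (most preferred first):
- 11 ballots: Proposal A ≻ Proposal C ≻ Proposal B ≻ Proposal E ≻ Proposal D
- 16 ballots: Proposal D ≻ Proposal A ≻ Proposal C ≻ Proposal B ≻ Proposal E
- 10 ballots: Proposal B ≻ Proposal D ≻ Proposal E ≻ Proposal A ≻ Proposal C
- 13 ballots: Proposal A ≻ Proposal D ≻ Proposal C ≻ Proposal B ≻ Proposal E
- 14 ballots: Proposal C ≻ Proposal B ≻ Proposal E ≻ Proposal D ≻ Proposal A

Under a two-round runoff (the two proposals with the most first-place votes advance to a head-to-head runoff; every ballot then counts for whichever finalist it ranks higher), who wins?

Proposal D

Round 1 first-place votes: Proposal A 24, Proposal B 10, Proposal C 14, Proposal D 16, Proposal E 0. Proposal A and Proposal D advance.
Runoff: Proposal A is ranked above Proposal D on 24 ballots, Proposal D above Proposal A on 40.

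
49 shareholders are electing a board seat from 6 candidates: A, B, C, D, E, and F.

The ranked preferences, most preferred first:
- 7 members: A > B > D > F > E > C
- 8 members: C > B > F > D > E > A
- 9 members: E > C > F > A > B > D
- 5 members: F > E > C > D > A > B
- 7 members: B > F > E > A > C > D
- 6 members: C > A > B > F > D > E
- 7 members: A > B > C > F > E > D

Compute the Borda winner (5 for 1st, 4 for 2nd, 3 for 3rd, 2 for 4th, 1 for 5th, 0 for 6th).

A: 7×5 + 8×0 + 9×2 + 5×1 + 7×2 + 6×4 + 7×5 = 131
B: 7×4 + 8×4 + 9×1 + 5×0 + 7×5 + 6×3 + 7×4 = 150
C: 7×0 + 8×5 + 9×4 + 5×3 + 7×1 + 6×5 + 7×3 = 149
D: 7×3 + 8×2 + 9×0 + 5×2 + 7×0 + 6×1 + 7×0 = 53
E: 7×1 + 8×1 + 9×5 + 5×4 + 7×3 + 6×0 + 7×1 = 108
F: 7×2 + 8×3 + 9×3 + 5×5 + 7×4 + 6×2 + 7×2 = 144

B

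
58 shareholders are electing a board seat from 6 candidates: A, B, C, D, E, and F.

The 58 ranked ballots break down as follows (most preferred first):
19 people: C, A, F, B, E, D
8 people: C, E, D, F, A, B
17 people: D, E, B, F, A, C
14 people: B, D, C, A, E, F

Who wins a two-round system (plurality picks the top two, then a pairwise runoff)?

D

Round 1 first-place votes: A 0, B 14, C 27, D 17, E 0, F 0. C and D advance.
Runoff: C is ranked above D on 27 ballots, D above C on 31.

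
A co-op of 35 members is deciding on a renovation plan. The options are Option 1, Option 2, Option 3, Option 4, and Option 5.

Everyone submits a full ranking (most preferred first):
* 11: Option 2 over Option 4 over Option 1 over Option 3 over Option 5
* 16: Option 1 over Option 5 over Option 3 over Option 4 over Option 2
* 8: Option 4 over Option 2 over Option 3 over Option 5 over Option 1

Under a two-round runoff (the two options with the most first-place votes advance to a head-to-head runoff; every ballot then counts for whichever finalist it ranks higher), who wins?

Round 1 first-place votes: Option 1 16, Option 2 11, Option 3 0, Option 4 8, Option 5 0. Option 1 and Option 2 advance.
Runoff: Option 1 is ranked above Option 2 on 16 ballots, Option 2 above Option 1 on 19.

Option 2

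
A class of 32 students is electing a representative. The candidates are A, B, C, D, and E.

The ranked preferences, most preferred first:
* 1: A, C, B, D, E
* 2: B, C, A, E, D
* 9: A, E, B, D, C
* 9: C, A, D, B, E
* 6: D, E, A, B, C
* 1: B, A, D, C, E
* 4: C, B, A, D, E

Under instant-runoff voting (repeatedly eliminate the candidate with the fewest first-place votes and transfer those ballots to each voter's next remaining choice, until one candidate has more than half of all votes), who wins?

A

Round 1: A 10, B 3, C 13, D 6, E 0. E eliminated.
Round 2: A 10, B 3, C 13, D 6. B eliminated.
Round 3: A 11, C 15, D 6. D eliminated.
Round 4: A 17, C 15. A has a majority (≥17).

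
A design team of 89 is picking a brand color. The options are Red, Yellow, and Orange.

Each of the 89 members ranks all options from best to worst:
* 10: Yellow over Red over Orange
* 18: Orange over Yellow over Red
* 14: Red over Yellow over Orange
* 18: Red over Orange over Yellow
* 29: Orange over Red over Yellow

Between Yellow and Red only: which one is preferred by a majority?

Red

Yellow is ranked above Red on 28 ballots; Red above Yellow on 61.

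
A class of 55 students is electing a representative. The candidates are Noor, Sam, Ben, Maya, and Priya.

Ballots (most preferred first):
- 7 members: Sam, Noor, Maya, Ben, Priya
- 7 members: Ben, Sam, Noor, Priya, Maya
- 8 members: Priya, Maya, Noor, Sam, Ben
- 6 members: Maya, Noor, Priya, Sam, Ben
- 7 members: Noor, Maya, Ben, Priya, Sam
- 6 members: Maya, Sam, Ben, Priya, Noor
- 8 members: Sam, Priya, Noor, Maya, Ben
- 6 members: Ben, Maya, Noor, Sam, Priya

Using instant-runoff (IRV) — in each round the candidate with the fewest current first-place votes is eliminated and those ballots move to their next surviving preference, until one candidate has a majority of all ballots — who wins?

Round 1: Noor 7, Sam 15, Ben 13, Maya 12, Priya 8. Noor eliminated.
Round 2: Sam 15, Ben 13, Maya 19, Priya 8. Priya eliminated.
Round 3: Sam 15, Ben 13, Maya 27. Ben eliminated.
Round 4: Sam 22, Maya 33. Maya has a majority (≥28).

Maya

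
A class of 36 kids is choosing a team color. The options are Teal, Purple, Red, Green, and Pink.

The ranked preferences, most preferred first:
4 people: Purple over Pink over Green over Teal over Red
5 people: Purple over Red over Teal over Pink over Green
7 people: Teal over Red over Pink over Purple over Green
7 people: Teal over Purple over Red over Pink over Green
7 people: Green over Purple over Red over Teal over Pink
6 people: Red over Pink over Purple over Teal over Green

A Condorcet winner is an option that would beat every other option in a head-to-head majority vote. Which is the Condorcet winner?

Purple vs Teal: 22–14
Purple vs Red: 23–13
Purple vs Green: 29–7
Purple vs Pink: 23–13
Purple beats every other option.

Purple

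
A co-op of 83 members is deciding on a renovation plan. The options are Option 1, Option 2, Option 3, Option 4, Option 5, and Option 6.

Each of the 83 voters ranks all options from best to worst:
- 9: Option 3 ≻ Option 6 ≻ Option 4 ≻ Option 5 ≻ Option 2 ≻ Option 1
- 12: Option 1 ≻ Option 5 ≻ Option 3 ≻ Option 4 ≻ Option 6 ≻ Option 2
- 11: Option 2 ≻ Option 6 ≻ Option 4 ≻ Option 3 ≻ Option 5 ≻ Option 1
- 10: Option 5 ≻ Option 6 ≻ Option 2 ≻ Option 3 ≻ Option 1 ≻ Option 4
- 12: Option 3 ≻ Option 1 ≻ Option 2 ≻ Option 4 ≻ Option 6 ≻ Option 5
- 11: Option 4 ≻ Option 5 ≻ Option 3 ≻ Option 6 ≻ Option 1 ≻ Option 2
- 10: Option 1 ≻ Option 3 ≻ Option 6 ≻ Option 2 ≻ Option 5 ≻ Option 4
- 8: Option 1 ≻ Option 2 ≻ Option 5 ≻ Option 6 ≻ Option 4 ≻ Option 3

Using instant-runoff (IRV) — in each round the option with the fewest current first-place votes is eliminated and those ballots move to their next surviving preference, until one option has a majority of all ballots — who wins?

Round 1: Option 1 30, Option 2 11, Option 3 21, Option 4 11, Option 5 10, Option 6 0. Option 6 eliminated.
Round 2: Option 1 30, Option 2 11, Option 3 21, Option 4 11, Option 5 10. Option 5 eliminated.
Round 3: Option 1 30, Option 2 21, Option 3 21, Option 4 11. Option 4 eliminated.
Round 4: Option 1 30, Option 2 21, Option 3 32. Option 2 eliminated.
Round 5: Option 1 30, Option 3 53. Option 3 has a majority (≥42).

Option 3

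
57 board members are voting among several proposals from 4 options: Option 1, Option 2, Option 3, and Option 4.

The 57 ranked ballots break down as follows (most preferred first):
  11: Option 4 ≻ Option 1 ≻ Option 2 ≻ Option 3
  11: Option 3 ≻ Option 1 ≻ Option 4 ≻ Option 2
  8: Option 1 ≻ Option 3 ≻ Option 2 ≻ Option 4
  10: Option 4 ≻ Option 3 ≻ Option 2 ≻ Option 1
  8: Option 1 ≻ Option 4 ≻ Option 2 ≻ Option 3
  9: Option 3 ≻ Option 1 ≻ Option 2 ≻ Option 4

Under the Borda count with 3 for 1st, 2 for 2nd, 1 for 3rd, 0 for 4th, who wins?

Option 1

Option 1: 11×2 + 11×2 + 8×3 + 10×0 + 8×3 + 9×2 = 110
Option 2: 11×1 + 11×0 + 8×1 + 10×1 + 8×1 + 9×1 = 46
Option 3: 11×0 + 11×3 + 8×2 + 10×2 + 8×0 + 9×3 = 96
Option 4: 11×3 + 11×1 + 8×0 + 10×3 + 8×2 + 9×0 = 90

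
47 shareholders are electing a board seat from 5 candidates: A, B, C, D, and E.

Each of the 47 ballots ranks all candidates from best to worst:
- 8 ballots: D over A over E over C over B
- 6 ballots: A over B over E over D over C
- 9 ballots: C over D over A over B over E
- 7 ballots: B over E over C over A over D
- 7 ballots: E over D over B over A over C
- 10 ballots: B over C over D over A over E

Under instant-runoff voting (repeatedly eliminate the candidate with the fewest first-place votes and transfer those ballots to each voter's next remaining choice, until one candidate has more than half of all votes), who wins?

Round 1: A 6, B 17, C 9, D 8, E 7. A eliminated.
Round 2: B 23, C 9, D 8, E 7. E eliminated.
Round 3: B 23, C 9, D 15. C eliminated.
Round 4: B 23, D 24. D has a majority (≥24).

D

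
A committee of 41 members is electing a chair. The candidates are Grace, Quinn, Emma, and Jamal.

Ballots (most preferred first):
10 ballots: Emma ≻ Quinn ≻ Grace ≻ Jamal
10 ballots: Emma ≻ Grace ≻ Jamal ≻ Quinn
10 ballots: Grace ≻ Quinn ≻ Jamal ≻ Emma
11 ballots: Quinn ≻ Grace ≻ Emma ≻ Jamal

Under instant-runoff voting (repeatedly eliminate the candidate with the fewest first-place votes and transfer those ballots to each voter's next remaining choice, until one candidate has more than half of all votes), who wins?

Round 1: Grace 10, Quinn 11, Emma 20, Jamal 0. Jamal eliminated.
Round 2: Grace 10, Quinn 11, Emma 20. Grace eliminated.
Round 3: Quinn 21, Emma 20. Quinn has a majority (≥21).

Quinn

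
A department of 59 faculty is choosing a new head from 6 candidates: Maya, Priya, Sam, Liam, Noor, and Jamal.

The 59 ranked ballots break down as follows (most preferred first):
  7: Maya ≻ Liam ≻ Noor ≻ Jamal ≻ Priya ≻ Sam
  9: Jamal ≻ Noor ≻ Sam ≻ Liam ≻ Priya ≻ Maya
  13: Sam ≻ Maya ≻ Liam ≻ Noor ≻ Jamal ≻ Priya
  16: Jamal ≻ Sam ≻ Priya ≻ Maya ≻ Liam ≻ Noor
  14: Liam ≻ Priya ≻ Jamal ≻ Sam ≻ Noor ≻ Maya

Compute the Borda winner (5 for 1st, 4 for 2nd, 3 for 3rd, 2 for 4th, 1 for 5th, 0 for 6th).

Jamal

Maya: 7×5 + 9×0 + 13×4 + 16×2 + 14×0 = 119
Priya: 7×1 + 9×1 + 13×0 + 16×3 + 14×4 = 120
Sam: 7×0 + 9×3 + 13×5 + 16×4 + 14×2 = 184
Liam: 7×4 + 9×2 + 13×3 + 16×1 + 14×5 = 171
Noor: 7×3 + 9×4 + 13×2 + 16×0 + 14×1 = 97
Jamal: 7×2 + 9×5 + 13×1 + 16×5 + 14×3 = 194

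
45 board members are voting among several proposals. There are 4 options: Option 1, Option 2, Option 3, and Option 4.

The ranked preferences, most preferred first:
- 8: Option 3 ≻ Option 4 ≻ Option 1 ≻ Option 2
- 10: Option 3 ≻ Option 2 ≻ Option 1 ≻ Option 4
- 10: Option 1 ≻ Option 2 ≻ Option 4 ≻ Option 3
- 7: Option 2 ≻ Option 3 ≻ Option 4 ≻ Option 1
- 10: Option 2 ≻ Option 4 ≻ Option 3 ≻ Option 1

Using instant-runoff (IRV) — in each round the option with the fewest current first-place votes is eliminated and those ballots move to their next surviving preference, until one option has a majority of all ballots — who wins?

Round 1: Option 1 10, Option 2 17, Option 3 18, Option 4 0. Option 4 eliminated.
Round 2: Option 1 10, Option 2 17, Option 3 18. Option 1 eliminated.
Round 3: Option 2 27, Option 3 18. Option 2 has a majority (≥23).

Option 2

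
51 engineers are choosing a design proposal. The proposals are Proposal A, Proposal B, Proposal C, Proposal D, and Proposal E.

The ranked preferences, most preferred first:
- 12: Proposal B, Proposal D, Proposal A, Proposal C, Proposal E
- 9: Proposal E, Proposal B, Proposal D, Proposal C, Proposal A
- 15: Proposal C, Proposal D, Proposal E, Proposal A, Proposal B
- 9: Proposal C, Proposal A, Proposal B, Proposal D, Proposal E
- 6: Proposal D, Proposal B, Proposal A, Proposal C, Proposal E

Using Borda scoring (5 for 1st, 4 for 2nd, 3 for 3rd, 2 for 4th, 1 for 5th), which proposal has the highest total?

Proposal D

Proposal A: 12×3 + 9×1 + 15×2 + 9×4 + 6×3 = 129
Proposal B: 12×5 + 9×4 + 15×1 + 9×3 + 6×4 = 162
Proposal C: 12×2 + 9×2 + 15×5 + 9×5 + 6×2 = 174
Proposal D: 12×4 + 9×3 + 15×4 + 9×2 + 6×5 = 183
Proposal E: 12×1 + 9×5 + 15×3 + 9×1 + 6×1 = 117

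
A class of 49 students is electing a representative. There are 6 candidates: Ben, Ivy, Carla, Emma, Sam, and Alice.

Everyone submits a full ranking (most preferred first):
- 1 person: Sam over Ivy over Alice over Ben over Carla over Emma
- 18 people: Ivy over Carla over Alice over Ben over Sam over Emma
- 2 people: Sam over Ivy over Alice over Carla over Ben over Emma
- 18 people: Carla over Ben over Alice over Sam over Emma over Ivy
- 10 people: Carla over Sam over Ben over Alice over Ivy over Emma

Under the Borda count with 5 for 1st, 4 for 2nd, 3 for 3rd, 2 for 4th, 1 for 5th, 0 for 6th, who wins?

Carla

Ben: 1×2 + 18×2 + 2×1 + 18×4 + 10×3 = 142
Ivy: 1×4 + 18×5 + 2×4 + 18×0 + 10×1 = 112
Carla: 1×1 + 18×4 + 2×2 + 18×5 + 10×5 = 217
Emma: 1×0 + 18×0 + 2×0 + 18×1 + 10×0 = 18
Sam: 1×5 + 18×1 + 2×5 + 18×2 + 10×4 = 109
Alice: 1×3 + 18×3 + 2×3 + 18×3 + 10×2 = 137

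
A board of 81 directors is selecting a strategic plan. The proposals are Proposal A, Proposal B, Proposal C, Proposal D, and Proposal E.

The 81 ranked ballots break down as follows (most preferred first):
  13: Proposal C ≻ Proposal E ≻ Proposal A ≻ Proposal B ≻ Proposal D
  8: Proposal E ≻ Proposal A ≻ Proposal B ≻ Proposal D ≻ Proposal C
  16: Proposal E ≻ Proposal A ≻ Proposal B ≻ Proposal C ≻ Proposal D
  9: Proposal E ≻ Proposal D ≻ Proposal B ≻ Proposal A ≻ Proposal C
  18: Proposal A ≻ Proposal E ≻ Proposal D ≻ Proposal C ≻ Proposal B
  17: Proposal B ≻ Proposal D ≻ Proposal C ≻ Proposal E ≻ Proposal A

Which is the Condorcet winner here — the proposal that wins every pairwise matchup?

Proposal E

Proposal E vs Proposal A: 63–18
Proposal E vs Proposal B: 64–17
Proposal E vs Proposal C: 51–30
Proposal E vs Proposal D: 64–17
Proposal E beats every other proposal.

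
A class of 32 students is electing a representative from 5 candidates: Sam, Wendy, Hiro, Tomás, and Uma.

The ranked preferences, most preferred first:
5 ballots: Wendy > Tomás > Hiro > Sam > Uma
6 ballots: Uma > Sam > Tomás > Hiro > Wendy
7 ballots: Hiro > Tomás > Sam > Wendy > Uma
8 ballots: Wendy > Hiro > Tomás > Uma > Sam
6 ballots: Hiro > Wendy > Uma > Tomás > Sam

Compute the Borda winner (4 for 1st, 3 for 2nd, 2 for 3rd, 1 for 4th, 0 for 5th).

Sam: 5×1 + 6×3 + 7×2 + 8×0 + 6×0 = 37
Wendy: 5×4 + 6×0 + 7×1 + 8×4 + 6×3 = 77
Hiro: 5×2 + 6×1 + 7×4 + 8×3 + 6×4 = 92
Tomás: 5×3 + 6×2 + 7×3 + 8×2 + 6×1 = 70
Uma: 5×0 + 6×4 + 7×0 + 8×1 + 6×2 = 44

Hiro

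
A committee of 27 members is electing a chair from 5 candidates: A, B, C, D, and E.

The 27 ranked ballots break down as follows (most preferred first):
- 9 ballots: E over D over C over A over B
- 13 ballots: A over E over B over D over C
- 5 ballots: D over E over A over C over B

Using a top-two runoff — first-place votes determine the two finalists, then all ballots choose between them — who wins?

E

Round 1 first-place votes: A 13, B 0, C 0, D 5, E 9. A and E advance.
Runoff: A is ranked above E on 13 ballots, E above A on 14.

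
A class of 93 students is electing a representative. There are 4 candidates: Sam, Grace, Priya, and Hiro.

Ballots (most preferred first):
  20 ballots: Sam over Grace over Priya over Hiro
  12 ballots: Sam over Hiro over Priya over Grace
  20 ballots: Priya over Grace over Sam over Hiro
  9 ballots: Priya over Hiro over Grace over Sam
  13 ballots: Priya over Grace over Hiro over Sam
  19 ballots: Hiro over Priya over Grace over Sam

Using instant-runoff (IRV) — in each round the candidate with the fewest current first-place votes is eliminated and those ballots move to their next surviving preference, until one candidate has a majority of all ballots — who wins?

Priya

Round 1: Sam 32, Grace 0, Priya 42, Hiro 19. Grace eliminated.
Round 2: Sam 32, Priya 42, Hiro 19. Hiro eliminated.
Round 3: Sam 32, Priya 61. Priya has a majority (≥47).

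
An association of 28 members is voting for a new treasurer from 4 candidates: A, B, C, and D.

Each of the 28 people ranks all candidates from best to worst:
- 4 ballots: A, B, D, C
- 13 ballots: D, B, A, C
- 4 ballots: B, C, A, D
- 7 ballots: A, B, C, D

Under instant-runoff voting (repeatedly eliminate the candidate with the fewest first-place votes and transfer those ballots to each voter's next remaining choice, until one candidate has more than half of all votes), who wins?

A

Round 1: A 11, B 4, C 0, D 13. C eliminated.
Round 2: A 11, B 4, D 13. B eliminated.
Round 3: A 15, D 13. A has a majority (≥15).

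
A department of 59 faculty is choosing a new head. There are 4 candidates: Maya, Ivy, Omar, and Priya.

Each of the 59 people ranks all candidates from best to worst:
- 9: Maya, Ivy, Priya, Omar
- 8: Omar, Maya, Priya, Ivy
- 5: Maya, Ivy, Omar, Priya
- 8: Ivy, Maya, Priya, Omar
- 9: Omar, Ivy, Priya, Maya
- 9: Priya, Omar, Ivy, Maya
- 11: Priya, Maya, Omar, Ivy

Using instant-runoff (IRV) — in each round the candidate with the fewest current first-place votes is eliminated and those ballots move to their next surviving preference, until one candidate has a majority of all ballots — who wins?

Round 1: Maya 14, Ivy 8, Omar 17, Priya 20. Ivy eliminated.
Round 2: Maya 22, Omar 17, Priya 20. Omar eliminated.
Round 3: Maya 30, Priya 29. Maya has a majority (≥30).

Maya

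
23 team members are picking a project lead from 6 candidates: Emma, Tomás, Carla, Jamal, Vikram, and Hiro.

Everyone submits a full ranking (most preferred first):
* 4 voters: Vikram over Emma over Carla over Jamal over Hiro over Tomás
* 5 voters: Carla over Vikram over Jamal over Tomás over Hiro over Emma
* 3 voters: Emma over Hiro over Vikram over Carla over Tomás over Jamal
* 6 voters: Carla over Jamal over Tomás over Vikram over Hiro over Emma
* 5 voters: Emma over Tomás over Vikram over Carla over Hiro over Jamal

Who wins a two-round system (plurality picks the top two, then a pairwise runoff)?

Round 1 first-place votes: Emma 8, Tomás 0, Carla 11, Jamal 0, Vikram 4, Hiro 0. Carla and Emma advance.
Runoff: Carla is ranked above Emma on 11 ballots, Emma above Carla on 12.

Emma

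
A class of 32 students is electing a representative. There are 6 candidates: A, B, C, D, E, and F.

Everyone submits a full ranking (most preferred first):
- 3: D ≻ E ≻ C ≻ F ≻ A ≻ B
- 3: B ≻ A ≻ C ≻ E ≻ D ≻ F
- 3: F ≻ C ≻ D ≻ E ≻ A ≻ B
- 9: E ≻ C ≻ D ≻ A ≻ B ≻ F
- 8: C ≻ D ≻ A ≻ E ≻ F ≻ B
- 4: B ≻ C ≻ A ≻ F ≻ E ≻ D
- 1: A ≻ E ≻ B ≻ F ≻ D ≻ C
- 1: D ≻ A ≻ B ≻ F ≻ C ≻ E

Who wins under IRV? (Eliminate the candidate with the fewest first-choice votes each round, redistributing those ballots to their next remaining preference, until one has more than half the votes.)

Round 1: A 1, B 7, C 8, D 4, E 9, F 3. A eliminated.
Round 2: B 7, C 8, D 4, E 10, F 3. F eliminated.
Round 3: B 7, C 11, D 4, E 10. D eliminated.
Round 4: B 8, C 11, E 13. B eliminated.
Round 5: C 19, E 13. C has a majority (≥17).

C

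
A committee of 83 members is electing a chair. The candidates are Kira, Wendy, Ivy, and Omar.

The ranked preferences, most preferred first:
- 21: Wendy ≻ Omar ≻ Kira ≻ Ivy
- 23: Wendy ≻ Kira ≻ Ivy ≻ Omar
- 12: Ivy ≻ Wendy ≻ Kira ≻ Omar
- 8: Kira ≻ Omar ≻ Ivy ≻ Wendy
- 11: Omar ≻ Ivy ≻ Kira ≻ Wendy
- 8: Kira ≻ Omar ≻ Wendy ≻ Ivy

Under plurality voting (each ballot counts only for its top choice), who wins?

Wendy

First-place votes: Kira 16, Wendy 44, Ivy 12, Omar 11.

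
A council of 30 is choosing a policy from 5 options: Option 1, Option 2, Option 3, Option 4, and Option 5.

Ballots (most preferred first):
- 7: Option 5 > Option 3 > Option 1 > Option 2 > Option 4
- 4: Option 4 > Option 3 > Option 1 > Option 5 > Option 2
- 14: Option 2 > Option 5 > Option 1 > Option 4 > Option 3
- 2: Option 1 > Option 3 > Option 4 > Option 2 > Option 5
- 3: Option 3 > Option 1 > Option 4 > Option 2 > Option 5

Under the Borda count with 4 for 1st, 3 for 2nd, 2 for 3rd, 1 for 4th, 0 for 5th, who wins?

Option 1: 7×2 + 4×2 + 14×2 + 2×4 + 3×3 = 67
Option 2: 7×1 + 4×0 + 14×4 + 2×1 + 3×1 = 68
Option 3: 7×3 + 4×3 + 14×0 + 2×3 + 3×4 = 51
Option 4: 7×0 + 4×4 + 14×1 + 2×2 + 3×2 = 40
Option 5: 7×4 + 4×1 + 14×3 + 2×0 + 3×0 = 74

Option 5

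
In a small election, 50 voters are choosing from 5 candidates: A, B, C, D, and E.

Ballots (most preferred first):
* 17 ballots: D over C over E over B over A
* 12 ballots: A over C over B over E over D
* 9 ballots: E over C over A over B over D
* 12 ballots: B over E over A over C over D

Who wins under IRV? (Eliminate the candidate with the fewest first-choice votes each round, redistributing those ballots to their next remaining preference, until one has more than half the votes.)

A

Round 1: A 12, B 12, C 0, D 17, E 9. C eliminated.
Round 2: A 12, B 12, D 17, E 9. E eliminated.
Round 3: A 21, B 12, D 17. B eliminated.
Round 4: A 33, D 17. A has a majority (≥26).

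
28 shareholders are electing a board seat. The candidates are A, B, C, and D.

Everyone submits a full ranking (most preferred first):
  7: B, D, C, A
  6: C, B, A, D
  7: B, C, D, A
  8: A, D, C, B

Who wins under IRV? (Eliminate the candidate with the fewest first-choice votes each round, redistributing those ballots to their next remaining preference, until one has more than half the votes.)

Round 1: A 8, B 14, C 6, D 0. D eliminated.
Round 2: A 8, B 14, C 6. C eliminated.
Round 3: A 8, B 20. B has a majority (≥15).

B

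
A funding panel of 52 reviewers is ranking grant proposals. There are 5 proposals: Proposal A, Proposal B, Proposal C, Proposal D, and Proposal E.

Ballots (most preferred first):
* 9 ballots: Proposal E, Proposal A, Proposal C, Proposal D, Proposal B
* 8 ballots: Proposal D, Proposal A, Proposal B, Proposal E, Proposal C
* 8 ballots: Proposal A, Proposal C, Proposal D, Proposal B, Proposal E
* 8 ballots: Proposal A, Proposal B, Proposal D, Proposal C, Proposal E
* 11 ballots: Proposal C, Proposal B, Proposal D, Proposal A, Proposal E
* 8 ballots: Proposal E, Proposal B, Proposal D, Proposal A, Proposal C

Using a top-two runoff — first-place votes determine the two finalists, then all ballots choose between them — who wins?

Proposal A

Round 1 first-place votes: Proposal A 16, Proposal B 0, Proposal C 11, Proposal D 8, Proposal E 17. Proposal E and Proposal A advance.
Runoff: Proposal E is ranked above Proposal A on 17 ballots, Proposal A above Proposal E on 35.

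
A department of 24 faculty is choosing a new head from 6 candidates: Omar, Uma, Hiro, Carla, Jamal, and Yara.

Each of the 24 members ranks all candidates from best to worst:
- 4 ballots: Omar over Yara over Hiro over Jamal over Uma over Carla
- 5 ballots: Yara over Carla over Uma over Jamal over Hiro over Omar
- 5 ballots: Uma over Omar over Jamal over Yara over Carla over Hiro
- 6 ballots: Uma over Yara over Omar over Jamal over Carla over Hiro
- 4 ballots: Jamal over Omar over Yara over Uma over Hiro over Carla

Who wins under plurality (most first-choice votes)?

Uma

First-place votes: Omar 4, Uma 11, Hiro 0, Carla 0, Jamal 4, Yara 5.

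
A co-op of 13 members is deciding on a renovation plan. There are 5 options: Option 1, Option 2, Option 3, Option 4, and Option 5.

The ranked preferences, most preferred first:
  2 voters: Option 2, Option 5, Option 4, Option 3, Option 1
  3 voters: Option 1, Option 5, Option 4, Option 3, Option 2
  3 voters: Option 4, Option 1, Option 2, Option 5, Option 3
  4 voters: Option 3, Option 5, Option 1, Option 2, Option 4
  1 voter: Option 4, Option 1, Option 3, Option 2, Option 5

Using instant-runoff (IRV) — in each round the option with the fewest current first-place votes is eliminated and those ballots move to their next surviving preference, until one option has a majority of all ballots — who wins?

Round 1: Option 1 3, Option 2 2, Option 3 4, Option 4 4, Option 5 0. Option 5 eliminated.
Round 2: Option 1 3, Option 2 2, Option 3 4, Option 4 4. Option 2 eliminated.
Round 3: Option 1 3, Option 3 4, Option 4 6. Option 1 eliminated.
Round 4: Option 3 4, Option 4 9. Option 4 has a majority (≥7).

Option 4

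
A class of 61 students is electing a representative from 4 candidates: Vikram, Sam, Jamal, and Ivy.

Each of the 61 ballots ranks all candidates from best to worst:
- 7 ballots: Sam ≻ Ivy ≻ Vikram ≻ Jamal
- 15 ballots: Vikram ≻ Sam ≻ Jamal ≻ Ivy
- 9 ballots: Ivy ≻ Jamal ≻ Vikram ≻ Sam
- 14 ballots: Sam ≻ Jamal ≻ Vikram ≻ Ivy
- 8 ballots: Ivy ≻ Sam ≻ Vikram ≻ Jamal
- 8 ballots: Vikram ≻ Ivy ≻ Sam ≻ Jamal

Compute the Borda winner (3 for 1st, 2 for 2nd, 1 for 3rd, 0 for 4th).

Sam

Vikram: 7×1 + 15×3 + 9×1 + 14×1 + 8×1 + 8×3 = 107
Sam: 7×3 + 15×2 + 9×0 + 14×3 + 8×2 + 8×1 = 117
Jamal: 7×0 + 15×1 + 9×2 + 14×2 + 8×0 + 8×0 = 61
Ivy: 7×2 + 15×0 + 9×3 + 14×0 + 8×3 + 8×2 = 81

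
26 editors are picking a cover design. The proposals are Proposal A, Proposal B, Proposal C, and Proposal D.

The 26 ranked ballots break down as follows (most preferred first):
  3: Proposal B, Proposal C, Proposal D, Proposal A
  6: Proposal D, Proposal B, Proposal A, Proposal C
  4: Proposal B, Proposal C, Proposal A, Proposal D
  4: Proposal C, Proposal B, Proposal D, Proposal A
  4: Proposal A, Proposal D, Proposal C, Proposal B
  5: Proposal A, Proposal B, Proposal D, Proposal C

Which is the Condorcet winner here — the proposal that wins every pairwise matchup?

Proposal B vs Proposal A: 17–9
Proposal B vs Proposal C: 18–8
Proposal B vs Proposal D: 16–10
Proposal B beats every other proposal.

Proposal B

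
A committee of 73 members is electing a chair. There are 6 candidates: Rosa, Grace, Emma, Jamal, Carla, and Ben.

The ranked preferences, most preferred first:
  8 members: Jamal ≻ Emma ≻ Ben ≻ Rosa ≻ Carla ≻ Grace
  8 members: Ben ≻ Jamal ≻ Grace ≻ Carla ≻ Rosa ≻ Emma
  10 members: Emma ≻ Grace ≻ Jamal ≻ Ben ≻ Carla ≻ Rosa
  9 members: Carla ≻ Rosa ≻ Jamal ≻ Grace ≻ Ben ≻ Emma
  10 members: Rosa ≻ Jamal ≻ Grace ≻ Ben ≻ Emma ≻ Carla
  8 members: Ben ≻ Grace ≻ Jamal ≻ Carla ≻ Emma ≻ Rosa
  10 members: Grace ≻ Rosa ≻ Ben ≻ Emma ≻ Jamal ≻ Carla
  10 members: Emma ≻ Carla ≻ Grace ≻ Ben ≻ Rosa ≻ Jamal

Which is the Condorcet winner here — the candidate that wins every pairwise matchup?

Grace

Grace vs Rosa: 46–27
Grace vs Emma: 45–28
Grace vs Jamal: 38–35
Grace vs Carla: 46–27
Grace vs Ben: 49–24
Grace beats every other candidate.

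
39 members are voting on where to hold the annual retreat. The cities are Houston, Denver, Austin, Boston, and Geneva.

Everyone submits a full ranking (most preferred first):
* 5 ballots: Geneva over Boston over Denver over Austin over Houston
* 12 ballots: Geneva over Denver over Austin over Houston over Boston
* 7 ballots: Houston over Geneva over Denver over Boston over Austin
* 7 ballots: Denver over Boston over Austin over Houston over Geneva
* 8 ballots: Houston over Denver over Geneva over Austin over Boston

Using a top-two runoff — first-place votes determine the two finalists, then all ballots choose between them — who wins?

Houston

Round 1 first-place votes: Houston 15, Denver 7, Austin 0, Boston 0, Geneva 17. Geneva and Houston advance.
Runoff: Geneva is ranked above Houston on 17 ballots, Houston above Geneva on 22.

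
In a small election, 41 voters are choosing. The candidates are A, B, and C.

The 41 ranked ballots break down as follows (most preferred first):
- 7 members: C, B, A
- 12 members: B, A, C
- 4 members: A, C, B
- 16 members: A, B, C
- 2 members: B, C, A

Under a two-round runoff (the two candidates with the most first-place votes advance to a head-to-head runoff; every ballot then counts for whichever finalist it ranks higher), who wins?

Round 1 first-place votes: A 20, B 14, C 7. A and B advance.
Runoff: A is ranked above B on 20 ballots, B above A on 21.

B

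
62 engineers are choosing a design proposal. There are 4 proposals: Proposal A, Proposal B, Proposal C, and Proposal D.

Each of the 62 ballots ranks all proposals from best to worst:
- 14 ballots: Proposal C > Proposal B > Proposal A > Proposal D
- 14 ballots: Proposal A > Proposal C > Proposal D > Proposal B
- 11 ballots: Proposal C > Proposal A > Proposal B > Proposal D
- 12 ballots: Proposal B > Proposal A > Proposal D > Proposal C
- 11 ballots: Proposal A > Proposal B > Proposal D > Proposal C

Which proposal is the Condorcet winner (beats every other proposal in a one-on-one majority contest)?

Proposal A

Proposal A vs Proposal B: 36–26
Proposal A vs Proposal C: 37–25
Proposal A vs Proposal D: 62–0
Proposal A beats every other proposal.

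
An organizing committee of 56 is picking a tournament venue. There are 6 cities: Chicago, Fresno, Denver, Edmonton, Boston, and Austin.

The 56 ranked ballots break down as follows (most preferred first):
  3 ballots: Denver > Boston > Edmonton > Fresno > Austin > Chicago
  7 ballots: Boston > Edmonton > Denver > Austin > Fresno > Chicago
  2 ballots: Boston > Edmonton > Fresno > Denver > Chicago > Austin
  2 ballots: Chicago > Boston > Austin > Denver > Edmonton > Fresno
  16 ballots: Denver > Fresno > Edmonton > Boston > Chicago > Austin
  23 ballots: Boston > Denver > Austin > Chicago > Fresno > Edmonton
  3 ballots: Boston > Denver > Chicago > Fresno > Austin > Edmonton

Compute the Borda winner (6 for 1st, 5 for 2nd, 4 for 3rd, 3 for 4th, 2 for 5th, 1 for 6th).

Chicago: 3×1 + 7×1 + 2×2 + 2×6 + 16×2 + 23×3 + 3×4 = 139
Fresno: 3×3 + 7×2 + 2×4 + 2×1 + 16×5 + 23×2 + 3×3 = 168
Denver: 3×6 + 7×4 + 2×3 + 2×3 + 16×6 + 23×5 + 3×5 = 284
Edmonton: 3×4 + 7×5 + 2×5 + 2×2 + 16×4 + 23×1 + 3×1 = 151
Boston: 3×5 + 7×6 + 2×6 + 2×5 + 16×3 + 23×6 + 3×6 = 283
Austin: 3×2 + 7×3 + 2×1 + 2×4 + 16×1 + 23×4 + 3×2 = 151

Denver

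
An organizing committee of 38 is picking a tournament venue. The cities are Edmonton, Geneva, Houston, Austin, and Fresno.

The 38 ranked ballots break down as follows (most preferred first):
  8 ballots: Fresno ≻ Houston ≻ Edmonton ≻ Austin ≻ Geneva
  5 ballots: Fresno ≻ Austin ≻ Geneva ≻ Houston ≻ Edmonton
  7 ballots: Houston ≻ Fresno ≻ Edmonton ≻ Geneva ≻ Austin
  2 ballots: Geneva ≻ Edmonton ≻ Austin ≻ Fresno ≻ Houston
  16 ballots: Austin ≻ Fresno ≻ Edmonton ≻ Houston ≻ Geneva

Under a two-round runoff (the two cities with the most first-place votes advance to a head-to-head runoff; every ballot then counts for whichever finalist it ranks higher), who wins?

Round 1 first-place votes: Edmonton 0, Geneva 2, Houston 7, Austin 16, Fresno 13. Austin and Fresno advance.
Runoff: Austin is ranked above Fresno on 18 ballots, Fresno above Austin on 20.

Fresno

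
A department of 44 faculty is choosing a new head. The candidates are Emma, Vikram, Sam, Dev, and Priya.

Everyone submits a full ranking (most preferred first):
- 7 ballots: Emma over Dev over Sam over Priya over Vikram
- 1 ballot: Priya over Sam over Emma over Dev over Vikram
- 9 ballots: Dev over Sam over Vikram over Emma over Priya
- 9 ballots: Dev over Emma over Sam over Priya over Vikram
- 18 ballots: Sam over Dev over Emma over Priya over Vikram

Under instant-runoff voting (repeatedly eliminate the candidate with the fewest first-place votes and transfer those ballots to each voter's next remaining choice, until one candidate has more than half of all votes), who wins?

Dev

Round 1: Emma 7, Vikram 0, Sam 18, Dev 18, Priya 1. Vikram eliminated.
Round 2: Emma 7, Sam 18, Dev 18, Priya 1. Priya eliminated.
Round 3: Emma 7, Sam 19, Dev 18. Emma eliminated.
Round 4: Sam 19, Dev 25. Dev has a majority (≥23).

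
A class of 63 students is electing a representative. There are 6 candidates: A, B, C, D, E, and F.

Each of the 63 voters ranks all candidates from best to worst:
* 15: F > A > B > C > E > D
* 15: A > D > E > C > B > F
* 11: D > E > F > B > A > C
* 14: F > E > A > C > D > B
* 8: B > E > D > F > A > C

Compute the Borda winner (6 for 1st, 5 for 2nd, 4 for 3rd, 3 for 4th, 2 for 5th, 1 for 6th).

A: 15×5 + 15×6 + 11×2 + 14×4 + 8×2 = 259
B: 15×4 + 15×2 + 11×3 + 14×1 + 8×6 = 185
C: 15×3 + 15×3 + 11×1 + 14×3 + 8×1 = 151
D: 15×1 + 15×5 + 11×6 + 14×2 + 8×4 = 216
E: 15×2 + 15×4 + 11×5 + 14×5 + 8×5 = 255
F: 15×6 + 15×1 + 11×4 + 14×6 + 8×3 = 257

A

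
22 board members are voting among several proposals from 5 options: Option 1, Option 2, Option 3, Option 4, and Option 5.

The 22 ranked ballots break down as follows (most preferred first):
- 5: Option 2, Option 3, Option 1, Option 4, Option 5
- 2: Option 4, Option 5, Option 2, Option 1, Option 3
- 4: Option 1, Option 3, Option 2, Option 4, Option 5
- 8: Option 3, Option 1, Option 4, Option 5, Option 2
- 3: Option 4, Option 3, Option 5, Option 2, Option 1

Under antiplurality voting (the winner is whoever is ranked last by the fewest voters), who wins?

Last-place votes: Option 1 3, Option 2 8, Option 3 2, Option 4 0, Option 5 9.

Option 4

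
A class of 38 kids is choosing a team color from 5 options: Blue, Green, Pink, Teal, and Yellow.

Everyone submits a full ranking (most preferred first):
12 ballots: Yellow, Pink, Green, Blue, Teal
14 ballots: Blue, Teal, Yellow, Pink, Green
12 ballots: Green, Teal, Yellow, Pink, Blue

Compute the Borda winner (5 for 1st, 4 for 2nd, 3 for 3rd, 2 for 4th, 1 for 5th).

Yellow

Blue: 12×2 + 14×5 + 12×1 = 106
Green: 12×3 + 14×1 + 12×5 = 110
Pink: 12×4 + 14×2 + 12×2 = 100
Teal: 12×1 + 14×4 + 12×4 = 116
Yellow: 12×5 + 14×3 + 12×3 = 138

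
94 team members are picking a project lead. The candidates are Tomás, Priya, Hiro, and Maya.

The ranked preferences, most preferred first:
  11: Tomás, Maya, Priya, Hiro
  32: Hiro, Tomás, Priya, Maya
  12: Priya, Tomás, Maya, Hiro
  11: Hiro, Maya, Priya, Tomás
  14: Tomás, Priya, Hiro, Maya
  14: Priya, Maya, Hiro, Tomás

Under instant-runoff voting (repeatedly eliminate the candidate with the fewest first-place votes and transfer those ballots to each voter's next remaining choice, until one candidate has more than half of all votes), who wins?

Round 1: Tomás 25, Priya 26, Hiro 43, Maya 0. Maya eliminated.
Round 2: Tomás 25, Priya 26, Hiro 43. Tomás eliminated.
Round 3: Priya 51, Hiro 43. Priya has a majority (≥48).

Priya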